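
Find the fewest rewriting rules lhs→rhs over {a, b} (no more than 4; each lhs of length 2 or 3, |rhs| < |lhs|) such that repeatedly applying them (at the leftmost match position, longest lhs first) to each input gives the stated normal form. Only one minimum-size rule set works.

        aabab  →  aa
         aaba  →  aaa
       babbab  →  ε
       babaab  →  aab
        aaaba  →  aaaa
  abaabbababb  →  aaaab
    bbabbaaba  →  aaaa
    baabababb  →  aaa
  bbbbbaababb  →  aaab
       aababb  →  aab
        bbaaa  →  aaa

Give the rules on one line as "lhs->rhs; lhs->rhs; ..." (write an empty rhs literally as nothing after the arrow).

ba->a; bab->; bb->; bbb->a

  | aabab => aa
  | aaba => aaa
  | babbab => bab => ε
  | babaab => aab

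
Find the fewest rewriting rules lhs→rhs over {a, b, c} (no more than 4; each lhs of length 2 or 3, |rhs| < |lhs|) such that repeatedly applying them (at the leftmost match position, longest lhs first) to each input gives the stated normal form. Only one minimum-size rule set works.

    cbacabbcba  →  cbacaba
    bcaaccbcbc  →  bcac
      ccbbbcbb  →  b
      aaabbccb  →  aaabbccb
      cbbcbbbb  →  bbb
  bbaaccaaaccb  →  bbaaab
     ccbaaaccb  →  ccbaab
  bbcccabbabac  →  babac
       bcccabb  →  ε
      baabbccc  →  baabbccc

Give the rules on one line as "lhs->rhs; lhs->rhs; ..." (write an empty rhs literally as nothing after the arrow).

acc->; bcb->; cbb->b; cca->c

  | cbacabbcba => cbacaba
  | bcaaccbcbc => bcabcbc => bcac
  | ccbbbcbb => cbbcbb => bcbb => b
  | aaabbccb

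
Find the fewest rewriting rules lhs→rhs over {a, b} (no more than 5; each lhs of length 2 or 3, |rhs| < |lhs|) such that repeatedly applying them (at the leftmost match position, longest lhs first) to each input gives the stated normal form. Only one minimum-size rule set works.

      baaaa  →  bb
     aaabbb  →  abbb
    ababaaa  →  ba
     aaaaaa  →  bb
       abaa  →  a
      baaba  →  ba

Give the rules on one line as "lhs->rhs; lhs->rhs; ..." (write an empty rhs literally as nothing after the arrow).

  | baaaa => bbaa => baa => bb
  | aaabbb => babbb => abbb
  | ababaaa => baaa => bba => ba
  | aaaaaa => baaaa => bbaa => baa => bb

aa->b; aba->; bab->ab; bba->ba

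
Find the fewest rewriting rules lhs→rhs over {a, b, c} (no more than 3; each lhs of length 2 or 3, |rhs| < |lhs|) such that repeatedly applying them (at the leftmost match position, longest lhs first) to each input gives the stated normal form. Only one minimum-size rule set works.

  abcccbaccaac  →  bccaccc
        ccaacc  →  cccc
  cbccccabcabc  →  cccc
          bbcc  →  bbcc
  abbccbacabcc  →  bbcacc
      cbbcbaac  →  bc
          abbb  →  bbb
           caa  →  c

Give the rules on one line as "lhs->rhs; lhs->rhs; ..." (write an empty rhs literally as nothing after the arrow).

  | abcccbaccaac => bcccbaccaac => bccaccaac => bccaccc
  | ccaacc => cccc
  | cbccccabcabc => ccccabcabc => ccccbcabc => ccccabc => ccccbc => cccc
  | bbcc

aa->; ab->b; cb->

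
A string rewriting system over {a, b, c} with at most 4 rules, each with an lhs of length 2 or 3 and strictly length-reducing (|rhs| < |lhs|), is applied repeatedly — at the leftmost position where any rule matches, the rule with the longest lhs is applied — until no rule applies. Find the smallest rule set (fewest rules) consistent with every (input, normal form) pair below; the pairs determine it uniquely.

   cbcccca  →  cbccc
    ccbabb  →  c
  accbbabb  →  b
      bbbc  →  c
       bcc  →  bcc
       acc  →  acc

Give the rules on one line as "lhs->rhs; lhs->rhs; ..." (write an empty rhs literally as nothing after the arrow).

ab->; bb->a; ca->

  | cbcccca => cbccc
  | ccbabb => ccbb => cca => c
  | accbbabb => accaabb => acabb => abb => b
  | bbbc => abc => c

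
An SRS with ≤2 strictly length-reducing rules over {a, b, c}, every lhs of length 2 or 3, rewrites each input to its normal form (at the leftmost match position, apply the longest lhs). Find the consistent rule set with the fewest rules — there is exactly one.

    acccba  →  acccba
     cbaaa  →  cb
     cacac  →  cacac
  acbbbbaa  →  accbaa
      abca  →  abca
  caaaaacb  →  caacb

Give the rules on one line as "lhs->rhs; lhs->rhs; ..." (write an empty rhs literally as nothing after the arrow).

  | acccba
  | cbaaa => cb
  | cacac
  | acbbbbaa => accbaa

aaa->; bbb->c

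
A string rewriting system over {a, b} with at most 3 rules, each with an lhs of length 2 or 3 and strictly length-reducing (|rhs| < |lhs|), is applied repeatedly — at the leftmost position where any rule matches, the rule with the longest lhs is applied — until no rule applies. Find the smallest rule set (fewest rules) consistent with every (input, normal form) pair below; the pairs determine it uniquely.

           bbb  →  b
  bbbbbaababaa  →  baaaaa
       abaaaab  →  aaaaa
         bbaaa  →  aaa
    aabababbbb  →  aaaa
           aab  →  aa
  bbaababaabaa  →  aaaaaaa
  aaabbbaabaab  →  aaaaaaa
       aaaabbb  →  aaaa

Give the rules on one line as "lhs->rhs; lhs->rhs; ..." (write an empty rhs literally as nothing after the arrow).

  | bbb => b
  | bbbbbaababaa => bbbaababaa => baababaa => baaabaa => baaaaa
  | abaaaab => aaaaab => aaaaa
  | bbaaa => aaa

ab->a; bb->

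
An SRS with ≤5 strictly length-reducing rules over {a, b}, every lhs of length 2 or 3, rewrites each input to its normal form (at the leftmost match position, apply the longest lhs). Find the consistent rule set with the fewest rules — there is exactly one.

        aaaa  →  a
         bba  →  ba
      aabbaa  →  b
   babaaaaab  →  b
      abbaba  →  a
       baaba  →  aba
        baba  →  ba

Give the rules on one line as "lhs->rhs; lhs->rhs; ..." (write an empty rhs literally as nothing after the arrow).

aa->b; bab->aa; bb->a; bba->ba

  | aaaa => baa => bb => a
  | bba => ba
  | aabbaa => bbbaa => abaa => abb => aa => b
  | babaaaaab => aaaaaaab => baaaaab => bbaaab => baaab => bbab => bab => aa => b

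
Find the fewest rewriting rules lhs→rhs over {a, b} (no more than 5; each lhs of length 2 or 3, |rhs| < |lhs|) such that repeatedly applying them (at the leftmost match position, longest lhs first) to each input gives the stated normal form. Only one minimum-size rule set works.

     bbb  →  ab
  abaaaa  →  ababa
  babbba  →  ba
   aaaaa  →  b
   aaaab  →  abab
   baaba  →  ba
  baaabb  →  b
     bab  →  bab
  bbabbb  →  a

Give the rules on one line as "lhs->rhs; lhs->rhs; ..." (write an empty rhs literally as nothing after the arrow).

aa->b; aaa->ab; aab->; bb->a

  | bbb => ab
  | abaaaa => ababa
  | babbba => baaba => ba
  | aaaaa => abaa => abb => aa => b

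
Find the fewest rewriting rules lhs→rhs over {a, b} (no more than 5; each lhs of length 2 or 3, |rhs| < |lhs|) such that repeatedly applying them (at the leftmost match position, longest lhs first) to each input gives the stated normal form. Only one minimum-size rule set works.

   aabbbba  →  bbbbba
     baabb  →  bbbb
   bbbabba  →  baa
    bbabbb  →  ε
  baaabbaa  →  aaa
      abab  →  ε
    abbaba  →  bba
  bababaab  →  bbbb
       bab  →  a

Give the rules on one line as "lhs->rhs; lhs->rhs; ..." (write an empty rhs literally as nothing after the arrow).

aab->bb; ab->; abb->a; bab->a

  | aabbbba => bbbbba
  | baabb => bbbb
  | bbbabba => bbaba => baa
  | bbabbb => babb => ab => ε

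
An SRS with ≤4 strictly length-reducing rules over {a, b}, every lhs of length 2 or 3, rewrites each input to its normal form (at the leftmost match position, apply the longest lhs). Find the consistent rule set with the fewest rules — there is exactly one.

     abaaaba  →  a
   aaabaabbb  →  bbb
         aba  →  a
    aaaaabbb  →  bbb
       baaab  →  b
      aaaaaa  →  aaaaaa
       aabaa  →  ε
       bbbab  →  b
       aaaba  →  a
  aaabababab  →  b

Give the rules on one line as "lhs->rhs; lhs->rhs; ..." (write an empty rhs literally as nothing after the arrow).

  | abaaaba => baaaba => aba => ba => a
  | aaabaabbb => aabaabbb => abaabbb => baabbb => bbb
  | aba => ba => a
  | aaaaabbb => aaaabbb => aaabbb => aabbb => abbb => bbb

ab->b; ba->a; baa->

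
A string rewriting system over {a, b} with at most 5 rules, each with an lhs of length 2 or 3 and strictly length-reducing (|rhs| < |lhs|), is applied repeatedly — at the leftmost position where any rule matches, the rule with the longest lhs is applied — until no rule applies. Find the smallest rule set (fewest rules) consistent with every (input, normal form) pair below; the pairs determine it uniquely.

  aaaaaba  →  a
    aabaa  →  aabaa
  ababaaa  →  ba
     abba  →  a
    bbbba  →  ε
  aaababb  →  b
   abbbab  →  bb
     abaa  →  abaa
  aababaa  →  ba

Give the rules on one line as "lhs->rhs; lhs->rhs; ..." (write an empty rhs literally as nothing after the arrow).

  | aaaaaba => baaaba => bbaba => abba => a
  | aabaa
  | ababaaa => abbaaa => aaa => ba
  | abba => a

aaa->ba; abb->; bab->bb; bba->ab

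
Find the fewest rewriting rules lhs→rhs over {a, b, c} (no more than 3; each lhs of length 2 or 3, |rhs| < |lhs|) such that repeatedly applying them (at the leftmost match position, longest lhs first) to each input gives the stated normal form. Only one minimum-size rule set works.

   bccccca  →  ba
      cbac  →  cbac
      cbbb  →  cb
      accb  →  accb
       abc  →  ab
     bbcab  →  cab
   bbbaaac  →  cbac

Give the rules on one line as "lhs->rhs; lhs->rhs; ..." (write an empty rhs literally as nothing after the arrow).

baa->cb; bb->; bc->b

  | bccccca => bcccca => bccca => bcca => bca => ba
  | cbac
  | cbbb => cb
  | accb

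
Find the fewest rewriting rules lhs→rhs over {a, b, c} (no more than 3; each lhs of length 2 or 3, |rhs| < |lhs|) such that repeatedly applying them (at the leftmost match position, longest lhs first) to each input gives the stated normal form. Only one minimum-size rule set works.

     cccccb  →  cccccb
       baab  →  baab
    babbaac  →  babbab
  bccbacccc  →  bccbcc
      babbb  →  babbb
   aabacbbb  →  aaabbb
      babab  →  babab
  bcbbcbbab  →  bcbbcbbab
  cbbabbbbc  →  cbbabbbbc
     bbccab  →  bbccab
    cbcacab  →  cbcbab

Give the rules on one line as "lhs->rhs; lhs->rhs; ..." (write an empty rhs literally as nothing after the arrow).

ac->b; bac->a

  | cccccb
  | baab
  | babbaac => babbab
  | bccbacccc => bccaccc => bccbcc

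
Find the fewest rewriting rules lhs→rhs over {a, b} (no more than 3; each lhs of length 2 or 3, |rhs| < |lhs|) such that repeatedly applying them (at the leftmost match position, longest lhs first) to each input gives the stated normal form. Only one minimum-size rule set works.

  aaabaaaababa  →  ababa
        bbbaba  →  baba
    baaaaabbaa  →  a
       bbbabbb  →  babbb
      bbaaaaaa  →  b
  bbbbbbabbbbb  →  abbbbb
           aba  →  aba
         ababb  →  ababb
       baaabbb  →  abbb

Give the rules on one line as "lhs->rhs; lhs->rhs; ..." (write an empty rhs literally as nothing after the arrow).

  | aaabaaaababa => babaaaababa => babbaababa => baaababa => bbababa => ababa
  | bbbaba => baba
  | baaaaabbaa => bbaaabbaa => aaabbaa => babbaa => baaa => bba => a
  | bbbabbb => babbb

aa->b; bba->a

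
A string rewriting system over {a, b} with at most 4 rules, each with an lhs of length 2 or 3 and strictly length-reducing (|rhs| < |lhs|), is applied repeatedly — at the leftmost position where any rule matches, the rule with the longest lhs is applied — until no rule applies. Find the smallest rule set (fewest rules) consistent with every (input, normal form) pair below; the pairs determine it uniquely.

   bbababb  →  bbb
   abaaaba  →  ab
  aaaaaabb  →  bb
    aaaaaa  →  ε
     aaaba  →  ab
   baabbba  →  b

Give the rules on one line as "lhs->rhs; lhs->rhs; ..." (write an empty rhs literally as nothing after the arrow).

  | bbababb => bababb => bbabb => babb => bbb
  | abaaaba => abaaba => ababa => abba => aba => ab
  | aaaaaabb => aaaabb => aabb => bb
  | aaaaaa => aaaa => aa => ε

aa->; ba->b; bba->ba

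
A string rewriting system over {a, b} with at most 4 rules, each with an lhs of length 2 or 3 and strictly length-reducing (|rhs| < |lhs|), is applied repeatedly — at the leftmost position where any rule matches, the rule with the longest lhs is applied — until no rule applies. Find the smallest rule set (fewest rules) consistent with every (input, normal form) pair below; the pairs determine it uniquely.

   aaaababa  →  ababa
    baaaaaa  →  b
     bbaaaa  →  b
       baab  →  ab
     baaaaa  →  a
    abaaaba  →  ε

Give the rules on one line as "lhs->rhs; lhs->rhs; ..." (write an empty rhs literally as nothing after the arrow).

aa->b; aaa->; bb->a

  | aaaababa => ababa
  | baaaaaa => baaa => b
  | bbaaaa => aaaaa => aa => b
  | baab => bbb => ab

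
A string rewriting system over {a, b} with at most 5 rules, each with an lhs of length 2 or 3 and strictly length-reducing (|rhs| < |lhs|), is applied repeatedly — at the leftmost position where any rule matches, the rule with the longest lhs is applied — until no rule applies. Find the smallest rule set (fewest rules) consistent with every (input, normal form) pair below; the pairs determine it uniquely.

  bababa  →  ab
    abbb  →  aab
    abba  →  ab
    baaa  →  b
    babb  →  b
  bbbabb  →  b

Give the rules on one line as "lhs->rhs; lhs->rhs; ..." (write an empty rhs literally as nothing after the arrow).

aaa->ab; abb->aa; ba->b; bb->

  | bababa => bbaba => aba => ab
  | abbb => aab
  | abba => aaa => ab
  | baaa => baa => ba => b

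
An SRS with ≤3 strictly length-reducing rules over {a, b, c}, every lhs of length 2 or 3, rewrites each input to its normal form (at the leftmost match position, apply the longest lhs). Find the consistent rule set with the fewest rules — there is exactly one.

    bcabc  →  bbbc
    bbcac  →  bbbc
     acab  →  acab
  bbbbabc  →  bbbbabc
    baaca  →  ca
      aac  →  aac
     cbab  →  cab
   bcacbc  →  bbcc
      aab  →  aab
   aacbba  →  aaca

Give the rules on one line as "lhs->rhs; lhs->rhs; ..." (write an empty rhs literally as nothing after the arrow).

  | bcabc => bbbc
  | bbcac => bbbc
  | acab
  | bbbbabc

baa->; bca->bb; cb->c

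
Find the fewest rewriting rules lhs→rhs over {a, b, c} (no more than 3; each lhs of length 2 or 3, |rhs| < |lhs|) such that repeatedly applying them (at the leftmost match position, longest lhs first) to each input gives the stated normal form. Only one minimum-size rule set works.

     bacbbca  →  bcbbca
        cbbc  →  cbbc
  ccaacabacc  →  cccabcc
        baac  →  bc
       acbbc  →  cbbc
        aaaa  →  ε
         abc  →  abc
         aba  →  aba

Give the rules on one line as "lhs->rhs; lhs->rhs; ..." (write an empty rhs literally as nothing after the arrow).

aa->; ac->c

  | bacbbca => bcbbca
  | cbbc
  | ccaacabacc => cccabacc => cccabcc
  | baac => bc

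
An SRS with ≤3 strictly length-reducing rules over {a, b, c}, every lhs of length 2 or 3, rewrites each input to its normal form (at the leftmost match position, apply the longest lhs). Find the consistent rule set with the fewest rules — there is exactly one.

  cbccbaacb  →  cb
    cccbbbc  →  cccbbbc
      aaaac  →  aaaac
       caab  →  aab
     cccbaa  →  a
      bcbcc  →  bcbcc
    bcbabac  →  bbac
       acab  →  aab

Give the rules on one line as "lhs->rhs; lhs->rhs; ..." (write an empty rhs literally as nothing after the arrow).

  | cbccbaacb => cbcacb => cbacb => cb
  | cccbbbc
  | aaaac
  | caab => aab

ca->a; cba->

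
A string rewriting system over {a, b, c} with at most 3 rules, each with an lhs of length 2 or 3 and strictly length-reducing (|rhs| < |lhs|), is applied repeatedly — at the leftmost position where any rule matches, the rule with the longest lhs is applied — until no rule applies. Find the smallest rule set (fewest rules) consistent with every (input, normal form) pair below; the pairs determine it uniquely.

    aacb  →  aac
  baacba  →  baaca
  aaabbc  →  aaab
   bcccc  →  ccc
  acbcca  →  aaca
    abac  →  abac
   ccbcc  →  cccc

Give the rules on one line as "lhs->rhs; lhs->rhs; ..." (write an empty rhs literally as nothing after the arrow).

  | aacb => aac
  | baacba => baaca
  | aaabbc => aaab
  | bcccc => ccc

acc->aa; bc->; cb->c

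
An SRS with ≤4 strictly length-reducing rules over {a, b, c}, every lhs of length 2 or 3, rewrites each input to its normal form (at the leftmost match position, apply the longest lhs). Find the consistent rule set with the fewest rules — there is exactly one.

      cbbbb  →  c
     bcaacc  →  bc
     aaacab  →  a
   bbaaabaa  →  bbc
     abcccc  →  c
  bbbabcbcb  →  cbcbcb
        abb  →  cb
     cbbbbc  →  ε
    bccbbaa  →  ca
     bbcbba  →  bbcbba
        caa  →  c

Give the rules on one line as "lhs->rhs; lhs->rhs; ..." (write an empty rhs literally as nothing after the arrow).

  | cbbbb => ccab => ab => c
  | bcaacc => bccc => bc
  | aaacab => acab => acc => a
  | bbaaabaa => bbabaa => bbcaa => bbc

aa->; ab->c; bbb->ca; cc->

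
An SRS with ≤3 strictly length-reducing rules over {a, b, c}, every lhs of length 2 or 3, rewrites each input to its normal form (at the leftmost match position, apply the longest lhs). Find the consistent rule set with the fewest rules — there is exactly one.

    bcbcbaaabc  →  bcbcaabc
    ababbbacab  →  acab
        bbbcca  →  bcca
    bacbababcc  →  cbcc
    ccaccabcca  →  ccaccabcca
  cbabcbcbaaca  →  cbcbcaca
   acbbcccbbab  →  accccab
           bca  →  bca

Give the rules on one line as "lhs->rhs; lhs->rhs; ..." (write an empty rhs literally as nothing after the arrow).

  | bcbcbaaabc => bcbcaabc
  | ababbbacab => abbbacab => abacab => acab
  | bbbcca => bcca
  | bacbababcc => cbababcc => cbabcc => cbcc

ba->; bb->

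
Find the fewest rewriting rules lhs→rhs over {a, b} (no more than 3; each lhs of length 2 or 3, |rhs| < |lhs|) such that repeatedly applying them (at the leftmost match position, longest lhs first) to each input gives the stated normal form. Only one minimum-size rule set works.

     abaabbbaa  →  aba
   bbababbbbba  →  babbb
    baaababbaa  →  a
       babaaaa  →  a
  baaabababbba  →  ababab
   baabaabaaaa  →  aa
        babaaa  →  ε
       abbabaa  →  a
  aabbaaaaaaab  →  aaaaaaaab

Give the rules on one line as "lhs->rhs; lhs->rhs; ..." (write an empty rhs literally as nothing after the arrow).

baa->; bba->

  | abaabbbaa => abbbaa => aba
  | bbababbbbba => babbbbba => babbb
  | baaababbaa => ababbaa => abaa => a
  | babaaaa => baaa => a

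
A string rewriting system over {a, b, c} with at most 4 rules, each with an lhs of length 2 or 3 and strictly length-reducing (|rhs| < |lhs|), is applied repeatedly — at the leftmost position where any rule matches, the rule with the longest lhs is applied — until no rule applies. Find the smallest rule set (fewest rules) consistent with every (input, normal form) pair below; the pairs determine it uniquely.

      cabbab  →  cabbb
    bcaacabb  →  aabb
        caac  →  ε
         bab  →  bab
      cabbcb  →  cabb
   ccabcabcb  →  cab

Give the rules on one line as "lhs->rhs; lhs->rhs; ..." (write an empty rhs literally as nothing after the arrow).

ac->; bba->bb; bc->; caa->a

  | cabbab => cabbb
  | bcaacabb => aacabb => aabb
  | caac => ac => ε
  | bab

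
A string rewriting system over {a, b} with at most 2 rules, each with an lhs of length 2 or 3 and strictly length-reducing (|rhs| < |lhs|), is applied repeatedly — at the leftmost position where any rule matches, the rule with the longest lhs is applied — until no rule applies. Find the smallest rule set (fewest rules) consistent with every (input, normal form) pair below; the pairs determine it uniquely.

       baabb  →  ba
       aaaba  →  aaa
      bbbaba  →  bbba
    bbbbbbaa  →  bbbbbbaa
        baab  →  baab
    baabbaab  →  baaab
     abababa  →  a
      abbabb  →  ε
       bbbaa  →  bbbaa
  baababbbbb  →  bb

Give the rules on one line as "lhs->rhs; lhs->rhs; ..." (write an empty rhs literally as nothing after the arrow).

aba->a; abb->

  | baabb => ba
  | aaaba => aaa
  | bbbaba => bbba
  | bbbbbbaa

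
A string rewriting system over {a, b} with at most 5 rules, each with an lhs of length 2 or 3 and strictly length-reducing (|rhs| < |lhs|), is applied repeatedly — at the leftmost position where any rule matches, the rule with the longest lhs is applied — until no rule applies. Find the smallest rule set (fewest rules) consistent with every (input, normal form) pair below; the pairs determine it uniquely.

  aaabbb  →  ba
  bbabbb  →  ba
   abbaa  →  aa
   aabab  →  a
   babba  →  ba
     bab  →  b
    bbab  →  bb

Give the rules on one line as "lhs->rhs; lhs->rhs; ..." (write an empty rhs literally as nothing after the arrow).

  | aaabbb => bbb => ba
  | bbabbb => bbb => ba
  | abbaa => aa
  | aabab => aab => a

aaa->; ab->; abb->; bbb->ba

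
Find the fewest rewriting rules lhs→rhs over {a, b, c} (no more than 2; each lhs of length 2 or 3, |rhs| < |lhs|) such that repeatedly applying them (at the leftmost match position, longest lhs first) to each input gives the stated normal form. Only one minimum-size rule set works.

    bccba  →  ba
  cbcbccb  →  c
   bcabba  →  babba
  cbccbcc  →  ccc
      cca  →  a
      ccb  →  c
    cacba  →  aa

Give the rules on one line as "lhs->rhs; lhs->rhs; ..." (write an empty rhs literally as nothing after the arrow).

  | bccba => bca => ba
  | cbcbccb => cbccb => ccb => c
  | bcabba => babba
  | cbccbcc => ccbcc => ccc

ca->a; cb->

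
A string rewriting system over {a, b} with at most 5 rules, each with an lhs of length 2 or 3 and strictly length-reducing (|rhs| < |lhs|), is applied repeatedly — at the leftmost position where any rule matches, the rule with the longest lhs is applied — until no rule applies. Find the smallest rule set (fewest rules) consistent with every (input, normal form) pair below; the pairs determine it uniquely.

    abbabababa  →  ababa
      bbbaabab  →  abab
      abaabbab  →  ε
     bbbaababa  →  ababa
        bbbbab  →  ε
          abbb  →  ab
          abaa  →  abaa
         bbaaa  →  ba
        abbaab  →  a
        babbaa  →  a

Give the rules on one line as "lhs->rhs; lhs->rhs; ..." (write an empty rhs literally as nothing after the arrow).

  | abbabababa => aabababa => ababa
  | bbbaabab => abaabab => abab
  | abaabbab => abbab => aab => ε
  | bbbaababa => abaababa => ababa

aaa->b; aab->; abb->a; bb->a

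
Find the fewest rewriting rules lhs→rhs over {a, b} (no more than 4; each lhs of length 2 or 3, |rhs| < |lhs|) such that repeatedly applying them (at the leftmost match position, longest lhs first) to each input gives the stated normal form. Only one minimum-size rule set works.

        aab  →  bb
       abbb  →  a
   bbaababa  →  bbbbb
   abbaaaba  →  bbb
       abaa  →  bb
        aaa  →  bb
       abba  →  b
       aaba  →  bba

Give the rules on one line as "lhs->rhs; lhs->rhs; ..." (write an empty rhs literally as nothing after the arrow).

  | aab => bb
  | abbb => abb => ab => a
  | bbaababa => bbbbaba => bbbbaa => bbbbb
  | abbaaaba => abaaaba => aaaaba => bbaba => bbaa => bbb

aa->b; aaa->bb; ab->a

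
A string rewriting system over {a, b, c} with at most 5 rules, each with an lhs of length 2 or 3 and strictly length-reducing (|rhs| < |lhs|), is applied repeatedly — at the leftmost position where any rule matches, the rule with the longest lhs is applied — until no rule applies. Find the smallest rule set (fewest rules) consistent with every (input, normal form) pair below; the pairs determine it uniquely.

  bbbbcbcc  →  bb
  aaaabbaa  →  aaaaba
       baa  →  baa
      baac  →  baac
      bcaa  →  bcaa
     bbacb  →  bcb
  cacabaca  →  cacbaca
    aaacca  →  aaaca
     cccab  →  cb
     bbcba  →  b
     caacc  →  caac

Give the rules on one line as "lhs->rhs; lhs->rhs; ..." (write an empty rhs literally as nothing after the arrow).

bba->b; bbc->b; cab->cb; cc->c

  | bbbbcbcc => bbbbcc => bbbc => bb
  | aaaabbaa => aaaaba
  | baa
  | baac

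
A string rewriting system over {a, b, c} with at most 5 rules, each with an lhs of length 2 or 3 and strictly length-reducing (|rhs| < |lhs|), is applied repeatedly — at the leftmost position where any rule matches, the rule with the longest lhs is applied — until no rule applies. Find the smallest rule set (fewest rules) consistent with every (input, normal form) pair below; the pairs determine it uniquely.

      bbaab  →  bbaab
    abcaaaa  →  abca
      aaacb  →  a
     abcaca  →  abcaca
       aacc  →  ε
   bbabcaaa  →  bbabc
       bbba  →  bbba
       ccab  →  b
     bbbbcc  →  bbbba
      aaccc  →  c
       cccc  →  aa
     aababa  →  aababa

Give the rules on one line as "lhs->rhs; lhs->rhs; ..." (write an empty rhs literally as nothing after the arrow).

  | bbaab
  | abcaaaa => abca
  | aaacb => cb => a
  | abcaca

aaa->; cb->a; cc->a; cca->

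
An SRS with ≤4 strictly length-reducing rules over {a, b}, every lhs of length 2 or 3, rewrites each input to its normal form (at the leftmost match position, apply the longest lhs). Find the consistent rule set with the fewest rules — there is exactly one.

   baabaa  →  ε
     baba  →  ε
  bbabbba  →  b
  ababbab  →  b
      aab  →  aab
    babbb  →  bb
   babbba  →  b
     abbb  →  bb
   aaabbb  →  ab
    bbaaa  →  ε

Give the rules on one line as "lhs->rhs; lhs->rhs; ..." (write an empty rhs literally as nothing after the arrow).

  | baabaa => baa => ε
  | baba => ba => ε
  | bbabbba => bbbba => bbba => bba => b
  | ababbab => abbab => bab => b

abb->b; ba->; baa->; bbb->bb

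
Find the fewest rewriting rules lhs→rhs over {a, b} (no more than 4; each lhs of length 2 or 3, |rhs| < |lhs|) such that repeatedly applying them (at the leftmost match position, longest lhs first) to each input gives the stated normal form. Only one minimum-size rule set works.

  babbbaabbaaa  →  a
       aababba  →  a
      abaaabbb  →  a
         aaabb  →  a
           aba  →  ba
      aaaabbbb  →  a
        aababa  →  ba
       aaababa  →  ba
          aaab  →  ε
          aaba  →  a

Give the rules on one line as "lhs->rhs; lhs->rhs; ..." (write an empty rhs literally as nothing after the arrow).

  | babbbaabbaaa => bbbbaabbaaa => abaabbaaa => baabbaaa => bbbbaaa => abaaa => baaa => bba => a
  | aababba => bbabba => abba => bba => a
  | abaaabbb => baaabbb => bbabbb => abbb => bbb => a
  | aaabb => babb => bbb => a

aa->b; ab->b; bb->; bbb->a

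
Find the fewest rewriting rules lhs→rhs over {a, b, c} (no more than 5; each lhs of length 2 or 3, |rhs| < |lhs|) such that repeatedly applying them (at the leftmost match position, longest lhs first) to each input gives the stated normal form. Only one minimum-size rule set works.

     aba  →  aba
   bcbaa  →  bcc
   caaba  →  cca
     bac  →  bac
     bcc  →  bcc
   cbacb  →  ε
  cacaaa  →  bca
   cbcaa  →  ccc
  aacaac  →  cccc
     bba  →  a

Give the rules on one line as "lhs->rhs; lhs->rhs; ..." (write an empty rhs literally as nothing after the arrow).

aa->c; bb->; cac->b; cb->c

  | aba
  | bcbaa => bcaa => bcc
  | caaba => ccba => cca
  | bac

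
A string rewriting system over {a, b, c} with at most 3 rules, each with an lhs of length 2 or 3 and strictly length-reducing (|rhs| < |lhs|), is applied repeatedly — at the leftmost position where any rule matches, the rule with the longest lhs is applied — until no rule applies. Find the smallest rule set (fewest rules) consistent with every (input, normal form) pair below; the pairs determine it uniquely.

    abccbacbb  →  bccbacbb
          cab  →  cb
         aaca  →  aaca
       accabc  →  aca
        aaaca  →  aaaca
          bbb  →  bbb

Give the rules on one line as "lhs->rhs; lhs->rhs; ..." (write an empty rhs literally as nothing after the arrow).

  | abccbacbb => bccbacbb
  | cab => cb
  | aaca
  | accabc => accbc => aca

ab->b; cbc->a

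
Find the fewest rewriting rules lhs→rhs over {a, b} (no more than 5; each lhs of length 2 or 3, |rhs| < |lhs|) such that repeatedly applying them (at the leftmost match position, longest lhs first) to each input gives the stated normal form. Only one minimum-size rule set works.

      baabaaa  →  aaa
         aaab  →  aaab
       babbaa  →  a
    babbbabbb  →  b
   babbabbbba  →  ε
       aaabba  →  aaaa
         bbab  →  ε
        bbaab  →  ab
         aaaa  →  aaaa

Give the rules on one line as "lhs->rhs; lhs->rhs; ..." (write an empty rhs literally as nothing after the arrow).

abb->a; ba->; bab->; bb->b

  | baabaaa => abaaa => aaa
  | aaab
  | babbaa => baa => a
  | babbbabbb => bbabbb => babbb => bb => b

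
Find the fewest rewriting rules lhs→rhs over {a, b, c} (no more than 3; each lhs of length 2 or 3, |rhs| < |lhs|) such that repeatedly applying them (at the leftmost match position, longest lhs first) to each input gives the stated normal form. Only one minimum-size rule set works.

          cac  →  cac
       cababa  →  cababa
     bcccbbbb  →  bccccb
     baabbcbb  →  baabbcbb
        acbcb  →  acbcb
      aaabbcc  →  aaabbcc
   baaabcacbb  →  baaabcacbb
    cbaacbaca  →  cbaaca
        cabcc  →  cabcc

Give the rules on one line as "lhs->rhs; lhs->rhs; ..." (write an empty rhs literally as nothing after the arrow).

bac->; bbb->c

  | cac
  | cababa
  | bcccbbbb => bccccb
  | baabbcbb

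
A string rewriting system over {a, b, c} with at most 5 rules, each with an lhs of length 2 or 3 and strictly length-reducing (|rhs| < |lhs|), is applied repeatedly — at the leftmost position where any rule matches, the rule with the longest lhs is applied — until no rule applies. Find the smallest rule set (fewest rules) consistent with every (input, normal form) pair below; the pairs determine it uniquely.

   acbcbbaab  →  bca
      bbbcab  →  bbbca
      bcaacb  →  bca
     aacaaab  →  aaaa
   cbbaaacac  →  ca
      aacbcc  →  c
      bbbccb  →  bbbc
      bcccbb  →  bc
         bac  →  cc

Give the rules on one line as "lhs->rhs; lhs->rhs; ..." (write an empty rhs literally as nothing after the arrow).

ab->a; ac->; ba->c; cb->

  | acbcbbaab => bcbbaab => bbaab => bcab => bca
  | bbbcab => bbbca
  | bcaacb => bcab => bca
  | aacaaab => aaaab => aaaa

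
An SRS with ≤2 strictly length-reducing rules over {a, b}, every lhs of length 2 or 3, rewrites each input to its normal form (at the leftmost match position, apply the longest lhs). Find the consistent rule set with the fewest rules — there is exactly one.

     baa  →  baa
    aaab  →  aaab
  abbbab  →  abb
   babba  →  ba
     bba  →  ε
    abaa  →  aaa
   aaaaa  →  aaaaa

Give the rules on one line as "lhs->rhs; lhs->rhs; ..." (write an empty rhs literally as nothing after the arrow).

  | baa
  | aaab
  | abbbab => abb
  | babba => ba

aba->aa; bba->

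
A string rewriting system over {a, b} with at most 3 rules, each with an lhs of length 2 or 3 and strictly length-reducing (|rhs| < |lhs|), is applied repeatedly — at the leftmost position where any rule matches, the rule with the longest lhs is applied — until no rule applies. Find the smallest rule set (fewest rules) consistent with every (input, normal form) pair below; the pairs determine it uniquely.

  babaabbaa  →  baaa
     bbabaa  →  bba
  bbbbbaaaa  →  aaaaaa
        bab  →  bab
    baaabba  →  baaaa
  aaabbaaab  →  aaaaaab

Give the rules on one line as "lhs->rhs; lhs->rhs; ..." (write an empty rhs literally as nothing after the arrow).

  | babaabbaa => babbaa => baaa
  | bbabaa => bba
  | bbbbbaaaa => aabbaaaa => aaaaaa
  | bab

aba->; abb->a; bbb->aa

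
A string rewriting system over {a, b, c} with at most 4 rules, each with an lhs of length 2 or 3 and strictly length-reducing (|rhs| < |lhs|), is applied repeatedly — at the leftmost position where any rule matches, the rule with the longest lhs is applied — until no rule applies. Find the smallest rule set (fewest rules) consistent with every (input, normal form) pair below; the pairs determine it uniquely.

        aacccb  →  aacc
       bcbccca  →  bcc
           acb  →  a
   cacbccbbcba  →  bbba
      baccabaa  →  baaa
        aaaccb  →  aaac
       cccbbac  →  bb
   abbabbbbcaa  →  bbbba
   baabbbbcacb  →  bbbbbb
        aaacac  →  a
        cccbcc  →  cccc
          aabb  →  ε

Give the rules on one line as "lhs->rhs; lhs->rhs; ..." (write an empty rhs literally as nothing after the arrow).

  | aacccb => aacc
  | bcbccca => bccca => bcc
  | acb => a
  | cacbccbbcba => bbbccbbcba => bbbcbcba => bbbcba => bbba

ab->; ca->; cac->bb; cb->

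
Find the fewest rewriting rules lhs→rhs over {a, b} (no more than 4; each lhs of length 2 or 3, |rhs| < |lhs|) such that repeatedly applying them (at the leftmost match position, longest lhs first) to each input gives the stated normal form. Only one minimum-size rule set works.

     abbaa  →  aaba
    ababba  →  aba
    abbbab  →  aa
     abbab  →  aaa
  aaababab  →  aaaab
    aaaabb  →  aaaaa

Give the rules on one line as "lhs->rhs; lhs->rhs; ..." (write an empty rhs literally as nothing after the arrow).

bab->; bb->a; bba->ab

  | abbaa => aaba
  | ababba => aba
  | abbbab => aabab => aa
  | abbab => aabb => aaa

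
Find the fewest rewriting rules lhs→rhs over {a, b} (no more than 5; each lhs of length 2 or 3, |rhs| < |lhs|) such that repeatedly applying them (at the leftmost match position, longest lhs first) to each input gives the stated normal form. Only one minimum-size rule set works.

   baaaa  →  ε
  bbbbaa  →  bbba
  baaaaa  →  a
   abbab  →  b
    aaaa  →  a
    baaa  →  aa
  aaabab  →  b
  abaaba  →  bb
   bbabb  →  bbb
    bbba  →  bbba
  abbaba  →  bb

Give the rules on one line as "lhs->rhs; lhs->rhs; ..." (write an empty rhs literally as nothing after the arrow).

  | baaaa => aaa => ε
  | bbbbaa => bbba
  | baaaaa => aaaa => a
  | abbab => bab => b

aaa->; ab->; aba->b; baa->a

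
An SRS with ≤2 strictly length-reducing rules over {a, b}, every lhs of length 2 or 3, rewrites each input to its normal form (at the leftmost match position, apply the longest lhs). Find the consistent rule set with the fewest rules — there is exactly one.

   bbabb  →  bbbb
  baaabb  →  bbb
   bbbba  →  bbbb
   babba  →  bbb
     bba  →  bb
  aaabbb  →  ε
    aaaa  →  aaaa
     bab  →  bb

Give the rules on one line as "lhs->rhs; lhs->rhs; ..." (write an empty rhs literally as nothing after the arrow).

  | bbabb => bbbb
  | baaabb => baabb => babb => bbb
  | bbbba => bbbb
  | babba => bbba => bbb

ab->; ba->b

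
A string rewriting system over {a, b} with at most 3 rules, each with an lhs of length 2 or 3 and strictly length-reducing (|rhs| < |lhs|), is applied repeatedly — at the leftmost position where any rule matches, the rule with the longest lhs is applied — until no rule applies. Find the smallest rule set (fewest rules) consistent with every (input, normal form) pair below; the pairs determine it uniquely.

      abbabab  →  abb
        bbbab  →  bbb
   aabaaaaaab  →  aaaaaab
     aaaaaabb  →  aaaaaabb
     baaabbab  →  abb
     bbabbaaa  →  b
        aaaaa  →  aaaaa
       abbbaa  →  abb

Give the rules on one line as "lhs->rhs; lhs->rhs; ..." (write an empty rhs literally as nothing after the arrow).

ba->; baa->

  | abbabab => abbab => abb
  | bbbab => bbb
  | aabaaaaaab => aaaaaab
  | aaaaaabb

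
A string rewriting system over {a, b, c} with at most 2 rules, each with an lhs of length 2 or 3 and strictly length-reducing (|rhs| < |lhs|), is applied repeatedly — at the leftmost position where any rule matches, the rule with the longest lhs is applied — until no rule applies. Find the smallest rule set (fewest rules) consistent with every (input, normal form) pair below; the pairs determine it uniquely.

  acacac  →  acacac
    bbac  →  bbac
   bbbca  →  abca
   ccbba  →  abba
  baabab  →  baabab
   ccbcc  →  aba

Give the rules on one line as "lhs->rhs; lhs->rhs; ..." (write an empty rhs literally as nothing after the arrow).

  | acacac
  | bbac
  | bbbca => abca
  | ccbba => abba

bbb->ab; cc->a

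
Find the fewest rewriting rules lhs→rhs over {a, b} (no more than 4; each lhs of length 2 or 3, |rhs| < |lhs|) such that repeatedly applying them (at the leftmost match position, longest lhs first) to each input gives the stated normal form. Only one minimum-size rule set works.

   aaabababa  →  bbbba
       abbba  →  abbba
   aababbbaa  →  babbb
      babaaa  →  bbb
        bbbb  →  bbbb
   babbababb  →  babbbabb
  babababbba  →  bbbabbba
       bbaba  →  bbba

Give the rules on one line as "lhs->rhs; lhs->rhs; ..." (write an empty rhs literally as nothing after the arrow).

aa->; aaa->b; aba->ba

  | aaabababa => bbababa => bbbaba => bbbba
  | abbba
  | aababbbaa => babbbaa => babbb
  | babaaa => bbaaa => bbb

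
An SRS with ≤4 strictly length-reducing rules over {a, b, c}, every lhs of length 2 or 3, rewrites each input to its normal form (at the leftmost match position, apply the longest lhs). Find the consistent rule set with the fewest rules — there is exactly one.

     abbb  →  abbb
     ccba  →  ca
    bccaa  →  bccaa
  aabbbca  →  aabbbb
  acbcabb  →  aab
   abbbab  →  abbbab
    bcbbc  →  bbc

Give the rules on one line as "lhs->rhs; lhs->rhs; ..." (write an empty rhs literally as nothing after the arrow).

bca->bb; cab->a; cb->

  | abbb
  | ccba => ca
  | bccaa
  | aabbbca => aabbbb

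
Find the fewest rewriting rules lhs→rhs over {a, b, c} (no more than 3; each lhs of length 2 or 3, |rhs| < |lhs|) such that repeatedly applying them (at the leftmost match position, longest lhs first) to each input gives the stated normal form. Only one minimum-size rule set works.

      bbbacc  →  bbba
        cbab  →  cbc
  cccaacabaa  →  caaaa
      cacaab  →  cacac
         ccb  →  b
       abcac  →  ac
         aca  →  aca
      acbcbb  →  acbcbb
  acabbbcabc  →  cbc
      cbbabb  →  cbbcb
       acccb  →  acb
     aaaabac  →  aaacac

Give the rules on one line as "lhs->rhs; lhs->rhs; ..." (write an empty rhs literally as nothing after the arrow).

ab->c; cc->

  | bbbacc => bbba
  | cbab => cbc
  | cccaacabaa => caacabaa => caaccaa => caaaa
  | cacaab => cacac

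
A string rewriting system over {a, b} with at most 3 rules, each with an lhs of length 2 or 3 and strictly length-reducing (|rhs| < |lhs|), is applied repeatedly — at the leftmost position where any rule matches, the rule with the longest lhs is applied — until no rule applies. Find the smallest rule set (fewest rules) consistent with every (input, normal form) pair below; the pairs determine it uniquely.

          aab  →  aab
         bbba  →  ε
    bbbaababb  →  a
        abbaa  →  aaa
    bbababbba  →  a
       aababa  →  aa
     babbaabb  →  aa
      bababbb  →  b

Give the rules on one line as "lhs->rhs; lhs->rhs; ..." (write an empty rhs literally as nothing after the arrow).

  | aab
  | bbba => ba => ε
  | bbbaababb => baababb => ababb => abb => a
  | abbaa => aaa

ba->; bb->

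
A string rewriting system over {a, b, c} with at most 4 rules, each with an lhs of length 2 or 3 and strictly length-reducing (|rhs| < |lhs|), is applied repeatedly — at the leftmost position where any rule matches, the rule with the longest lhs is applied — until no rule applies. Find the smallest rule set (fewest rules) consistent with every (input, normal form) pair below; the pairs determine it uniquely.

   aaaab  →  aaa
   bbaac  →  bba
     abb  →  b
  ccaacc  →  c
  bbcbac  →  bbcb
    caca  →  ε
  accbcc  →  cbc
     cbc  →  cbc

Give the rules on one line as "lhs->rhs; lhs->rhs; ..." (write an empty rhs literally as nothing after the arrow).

ab->; ac->; ca->; cc->c

  | aaaab => aaa
  | bbaac => bba
  | abb => b
  | ccaacc => caacc => acc => c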